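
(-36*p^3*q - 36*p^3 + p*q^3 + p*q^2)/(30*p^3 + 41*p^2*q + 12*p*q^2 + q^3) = p*(-6*p*q - 6*p + q^2 + q)/(5*p^2 + 6*p*q + q^2)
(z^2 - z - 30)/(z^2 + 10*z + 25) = (z - 6)/(z + 5)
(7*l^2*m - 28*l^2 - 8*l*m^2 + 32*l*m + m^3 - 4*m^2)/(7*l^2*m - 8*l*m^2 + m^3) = (m - 4)/m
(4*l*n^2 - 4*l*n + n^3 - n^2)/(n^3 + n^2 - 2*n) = (4*l + n)/(n + 2)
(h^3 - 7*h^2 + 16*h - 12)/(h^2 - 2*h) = h - 5 + 6/h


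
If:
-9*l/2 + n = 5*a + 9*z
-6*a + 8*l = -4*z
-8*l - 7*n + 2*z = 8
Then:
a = -30*z/47 - 64/517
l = -46*z/47 - 48/517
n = 66*z/47 - 536/517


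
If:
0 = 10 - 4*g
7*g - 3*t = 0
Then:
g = 5/2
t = 35/6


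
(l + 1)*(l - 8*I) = l^2 + l - 8*I*l - 8*I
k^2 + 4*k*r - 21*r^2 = (k - 3*r)*(k + 7*r)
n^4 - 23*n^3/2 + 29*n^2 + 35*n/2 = n*(n - 7)*(n - 5)*(n + 1/2)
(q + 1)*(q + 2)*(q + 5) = q^3 + 8*q^2 + 17*q + 10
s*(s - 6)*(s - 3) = s^3 - 9*s^2 + 18*s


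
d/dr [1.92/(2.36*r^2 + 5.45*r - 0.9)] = (-9.0624*r - 10.464)/(2.36*r^2 + 5.45*r - 0.9)^2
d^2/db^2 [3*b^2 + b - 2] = 6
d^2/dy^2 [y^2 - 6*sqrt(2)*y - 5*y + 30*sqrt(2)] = 2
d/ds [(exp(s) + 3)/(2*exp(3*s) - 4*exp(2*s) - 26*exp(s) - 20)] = ((exp(s) + 3)*(-3*exp(2*s) + 4*exp(s) + 13) + exp(3*s) - 2*exp(2*s) - 13*exp(s) - 10)*exp(s)/(2*(-exp(3*s) + 2*exp(2*s) + 13*exp(s) + 10)^2)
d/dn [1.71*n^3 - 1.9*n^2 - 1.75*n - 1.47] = 5.13*n^2 - 3.8*n - 1.75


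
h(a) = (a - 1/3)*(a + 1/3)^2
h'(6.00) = 111.89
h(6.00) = 227.30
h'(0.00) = -0.11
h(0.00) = -0.04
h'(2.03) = 13.60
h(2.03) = 9.48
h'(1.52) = 7.83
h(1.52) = 4.08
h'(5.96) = 110.43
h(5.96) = 222.85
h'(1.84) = 11.27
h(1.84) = 7.12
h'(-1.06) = 2.55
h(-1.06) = -0.74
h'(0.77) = 2.18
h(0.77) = 0.53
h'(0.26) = 0.27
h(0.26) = -0.03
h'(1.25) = 5.41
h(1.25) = 2.30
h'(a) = (a - 1/3)*(2*a + 2/3) + (a + 1/3)^2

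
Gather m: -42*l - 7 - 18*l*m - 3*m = -42*l + m*(-18*l - 3) - 7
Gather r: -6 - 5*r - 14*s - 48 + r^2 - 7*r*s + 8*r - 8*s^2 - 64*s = r^2 + r*(3 - 7*s) - 8*s^2 - 78*s - 54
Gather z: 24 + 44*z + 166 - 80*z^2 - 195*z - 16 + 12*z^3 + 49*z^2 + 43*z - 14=12*z^3 - 31*z^2 - 108*z + 160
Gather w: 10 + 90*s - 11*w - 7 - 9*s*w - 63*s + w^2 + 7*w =27*s + w^2 + w*(-9*s - 4) + 3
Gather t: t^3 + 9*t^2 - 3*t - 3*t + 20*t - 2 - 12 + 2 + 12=t^3 + 9*t^2 + 14*t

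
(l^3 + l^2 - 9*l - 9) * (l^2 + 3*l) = l^5 + 4*l^4 - 6*l^3 - 36*l^2 - 27*l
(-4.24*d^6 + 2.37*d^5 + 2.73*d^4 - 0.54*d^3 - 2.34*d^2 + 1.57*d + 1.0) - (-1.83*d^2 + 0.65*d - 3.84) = -4.24*d^6 + 2.37*d^5 + 2.73*d^4 - 0.54*d^3 - 0.51*d^2 + 0.92*d + 4.84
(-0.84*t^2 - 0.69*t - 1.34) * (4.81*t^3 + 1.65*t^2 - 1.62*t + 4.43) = -4.0404*t^5 - 4.7049*t^4 - 6.2231*t^3 - 4.8144*t^2 - 0.885899999999999*t - 5.9362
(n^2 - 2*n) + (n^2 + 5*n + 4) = 2*n^2 + 3*n + 4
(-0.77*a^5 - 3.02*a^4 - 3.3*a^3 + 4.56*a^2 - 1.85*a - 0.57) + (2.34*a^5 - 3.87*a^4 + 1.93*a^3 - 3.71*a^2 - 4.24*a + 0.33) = 1.57*a^5 - 6.89*a^4 - 1.37*a^3 + 0.85*a^2 - 6.09*a - 0.24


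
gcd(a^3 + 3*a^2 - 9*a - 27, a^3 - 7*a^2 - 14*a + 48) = a + 3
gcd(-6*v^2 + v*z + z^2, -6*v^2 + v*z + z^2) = -6*v^2 + v*z + z^2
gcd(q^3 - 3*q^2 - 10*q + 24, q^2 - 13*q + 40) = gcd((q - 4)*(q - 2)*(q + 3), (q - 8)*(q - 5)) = 1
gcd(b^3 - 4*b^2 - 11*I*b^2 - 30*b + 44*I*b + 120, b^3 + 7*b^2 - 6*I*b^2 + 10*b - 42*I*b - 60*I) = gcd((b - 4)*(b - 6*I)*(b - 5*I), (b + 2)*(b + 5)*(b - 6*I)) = b - 6*I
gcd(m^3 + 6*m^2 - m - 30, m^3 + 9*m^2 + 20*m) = m + 5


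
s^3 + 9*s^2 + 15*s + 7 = (s + 1)^2*(s + 7)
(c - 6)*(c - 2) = c^2 - 8*c + 12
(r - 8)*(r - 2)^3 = r^4 - 14*r^3 + 60*r^2 - 104*r + 64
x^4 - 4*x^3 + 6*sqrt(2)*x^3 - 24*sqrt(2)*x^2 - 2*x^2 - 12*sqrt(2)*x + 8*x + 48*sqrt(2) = (x - 4)*(x - sqrt(2))*(x + sqrt(2))*(x + 6*sqrt(2))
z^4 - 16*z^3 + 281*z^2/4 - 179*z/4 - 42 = (z - 8)*(z - 7)*(z - 3/2)*(z + 1/2)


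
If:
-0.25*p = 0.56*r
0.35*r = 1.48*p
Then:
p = 0.00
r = 0.00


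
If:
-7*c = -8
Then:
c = 8/7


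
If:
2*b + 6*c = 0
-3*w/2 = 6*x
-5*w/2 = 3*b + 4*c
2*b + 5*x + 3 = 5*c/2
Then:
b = -9/11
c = 3/11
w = 6/11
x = -3/22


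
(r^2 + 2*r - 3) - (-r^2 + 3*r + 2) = 2*r^2 - r - 5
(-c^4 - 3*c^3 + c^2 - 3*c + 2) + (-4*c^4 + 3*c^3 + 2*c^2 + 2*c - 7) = -5*c^4 + 3*c^2 - c - 5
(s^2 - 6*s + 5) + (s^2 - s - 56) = 2*s^2 - 7*s - 51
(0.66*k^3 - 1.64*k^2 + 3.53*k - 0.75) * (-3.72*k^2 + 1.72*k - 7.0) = -2.4552*k^5 + 7.236*k^4 - 20.5724*k^3 + 20.3416*k^2 - 26.0*k + 5.25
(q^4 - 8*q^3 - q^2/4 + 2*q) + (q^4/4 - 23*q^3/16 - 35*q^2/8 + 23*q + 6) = 5*q^4/4 - 151*q^3/16 - 37*q^2/8 + 25*q + 6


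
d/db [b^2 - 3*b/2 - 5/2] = 2*b - 3/2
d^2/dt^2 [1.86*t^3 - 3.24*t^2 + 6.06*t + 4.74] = 11.16*t - 6.48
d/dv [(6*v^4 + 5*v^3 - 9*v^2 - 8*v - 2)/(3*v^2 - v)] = (36*v^5 - 3*v^4 - 10*v^3 + 33*v^2 + 12*v - 2)/(v^2*(9*v^2 - 6*v + 1))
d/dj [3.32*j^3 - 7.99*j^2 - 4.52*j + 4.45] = 9.96*j^2 - 15.98*j - 4.52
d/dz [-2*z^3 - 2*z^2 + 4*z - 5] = -6*z^2 - 4*z + 4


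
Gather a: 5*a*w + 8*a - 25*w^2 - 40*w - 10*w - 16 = a*(5*w + 8) - 25*w^2 - 50*w - 16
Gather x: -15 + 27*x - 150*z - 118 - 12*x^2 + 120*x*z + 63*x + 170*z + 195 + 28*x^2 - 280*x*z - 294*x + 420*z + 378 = 16*x^2 + x*(-160*z - 204) + 440*z + 440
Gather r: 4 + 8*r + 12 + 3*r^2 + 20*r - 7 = 3*r^2 + 28*r + 9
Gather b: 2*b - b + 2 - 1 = b + 1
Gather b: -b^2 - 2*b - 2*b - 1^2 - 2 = -b^2 - 4*b - 3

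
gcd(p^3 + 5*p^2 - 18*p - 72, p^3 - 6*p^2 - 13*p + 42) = p + 3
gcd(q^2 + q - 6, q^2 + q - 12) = 1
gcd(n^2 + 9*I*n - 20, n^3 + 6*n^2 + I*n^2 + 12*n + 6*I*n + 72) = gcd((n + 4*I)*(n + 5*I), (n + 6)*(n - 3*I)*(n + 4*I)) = n + 4*I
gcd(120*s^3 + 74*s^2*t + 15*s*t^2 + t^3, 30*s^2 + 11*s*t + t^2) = 30*s^2 + 11*s*t + t^2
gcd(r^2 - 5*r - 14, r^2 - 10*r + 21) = r - 7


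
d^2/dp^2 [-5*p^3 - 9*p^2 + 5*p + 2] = -30*p - 18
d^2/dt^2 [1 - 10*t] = 0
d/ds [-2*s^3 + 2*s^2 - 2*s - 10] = -6*s^2 + 4*s - 2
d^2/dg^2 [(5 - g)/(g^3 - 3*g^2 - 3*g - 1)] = 6*(3*(g - 5)*(-g^2 + 2*g + 1)^2 + (g^2 - 2*g + (g - 5)*(g - 1) - 1)*(-g^3 + 3*g^2 + 3*g + 1))/(-g^3 + 3*g^2 + 3*g + 1)^3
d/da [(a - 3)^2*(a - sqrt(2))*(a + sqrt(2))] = 4*a^3 - 18*a^2 + 14*a + 12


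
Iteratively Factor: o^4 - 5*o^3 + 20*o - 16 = (o + 2)*(o^3 - 7*o^2 + 14*o - 8) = (o - 1)*(o + 2)*(o^2 - 6*o + 8) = (o - 2)*(o - 1)*(o + 2)*(o - 4)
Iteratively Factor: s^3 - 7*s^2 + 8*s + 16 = (s - 4)*(s^2 - 3*s - 4) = (s - 4)*(s + 1)*(s - 4)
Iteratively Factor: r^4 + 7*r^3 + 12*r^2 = (r)*(r^3 + 7*r^2 + 12*r) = r^2*(r^2 + 7*r + 12) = r^2*(r + 4)*(r + 3)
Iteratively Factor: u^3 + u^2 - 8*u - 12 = (u - 3)*(u^2 + 4*u + 4) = (u - 3)*(u + 2)*(u + 2)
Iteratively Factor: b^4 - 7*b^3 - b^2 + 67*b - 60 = (b - 5)*(b^3 - 2*b^2 - 11*b + 12) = (b - 5)*(b + 3)*(b^2 - 5*b + 4) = (b - 5)*(b - 4)*(b + 3)*(b - 1)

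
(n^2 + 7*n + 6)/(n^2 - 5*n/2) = 2*(n^2 + 7*n + 6)/(n*(2*n - 5))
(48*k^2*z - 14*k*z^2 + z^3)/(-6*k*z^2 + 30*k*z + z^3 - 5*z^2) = (-8*k + z)/(z - 5)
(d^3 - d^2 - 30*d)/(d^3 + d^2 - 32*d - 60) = d/(d + 2)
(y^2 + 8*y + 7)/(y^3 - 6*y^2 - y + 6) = (y + 7)/(y^2 - 7*y + 6)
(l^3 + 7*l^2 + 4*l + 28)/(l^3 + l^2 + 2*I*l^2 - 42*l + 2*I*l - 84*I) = (l - 2*I)/(l - 6)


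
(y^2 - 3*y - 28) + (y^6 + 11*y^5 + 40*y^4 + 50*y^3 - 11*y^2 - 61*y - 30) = y^6 + 11*y^5 + 40*y^4 + 50*y^3 - 10*y^2 - 64*y - 58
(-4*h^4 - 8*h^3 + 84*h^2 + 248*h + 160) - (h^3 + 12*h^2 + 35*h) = -4*h^4 - 9*h^3 + 72*h^2 + 213*h + 160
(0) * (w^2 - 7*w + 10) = 0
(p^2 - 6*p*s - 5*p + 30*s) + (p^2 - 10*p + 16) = 2*p^2 - 6*p*s - 15*p + 30*s + 16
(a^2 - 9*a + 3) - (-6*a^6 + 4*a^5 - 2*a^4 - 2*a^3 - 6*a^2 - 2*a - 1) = 6*a^6 - 4*a^5 + 2*a^4 + 2*a^3 + 7*a^2 - 7*a + 4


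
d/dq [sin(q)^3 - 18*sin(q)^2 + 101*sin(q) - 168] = (3*sin(q)^2 - 36*sin(q) + 101)*cos(q)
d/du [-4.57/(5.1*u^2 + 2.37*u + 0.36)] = (46.614*u + 10.8309)/(5.1*u^2 + 2.37*u + 0.36)^2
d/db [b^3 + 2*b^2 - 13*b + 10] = 3*b^2 + 4*b - 13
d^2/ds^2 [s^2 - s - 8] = 2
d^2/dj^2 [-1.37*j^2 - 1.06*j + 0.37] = -2.74000000000000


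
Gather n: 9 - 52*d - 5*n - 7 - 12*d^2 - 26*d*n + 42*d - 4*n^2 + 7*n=-12*d^2 - 10*d - 4*n^2 + n*(2 - 26*d) + 2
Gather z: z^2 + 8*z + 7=z^2 + 8*z + 7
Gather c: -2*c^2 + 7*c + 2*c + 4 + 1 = -2*c^2 + 9*c + 5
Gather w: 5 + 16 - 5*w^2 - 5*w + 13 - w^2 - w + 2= -6*w^2 - 6*w + 36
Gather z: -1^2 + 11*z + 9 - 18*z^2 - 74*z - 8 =-18*z^2 - 63*z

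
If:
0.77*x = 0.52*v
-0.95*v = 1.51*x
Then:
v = 0.00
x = 0.00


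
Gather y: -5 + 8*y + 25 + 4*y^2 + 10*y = 4*y^2 + 18*y + 20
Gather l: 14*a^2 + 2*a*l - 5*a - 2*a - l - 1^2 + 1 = 14*a^2 - 7*a + l*(2*a - 1)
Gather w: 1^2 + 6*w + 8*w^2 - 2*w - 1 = 8*w^2 + 4*w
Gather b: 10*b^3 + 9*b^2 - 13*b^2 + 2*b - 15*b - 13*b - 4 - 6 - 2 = 10*b^3 - 4*b^2 - 26*b - 12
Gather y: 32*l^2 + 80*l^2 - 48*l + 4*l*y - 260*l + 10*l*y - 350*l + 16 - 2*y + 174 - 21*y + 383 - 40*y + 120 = 112*l^2 - 658*l + y*(14*l - 63) + 693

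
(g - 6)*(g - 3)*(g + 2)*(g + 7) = g^4 - 49*g^2 + 36*g + 252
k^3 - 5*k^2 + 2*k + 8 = (k - 4)*(k - 2)*(k + 1)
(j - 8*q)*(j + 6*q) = j^2 - 2*j*q - 48*q^2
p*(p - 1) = p^2 - p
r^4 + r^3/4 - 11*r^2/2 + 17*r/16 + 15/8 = (r - 2)*(r - 3/4)*(r + 1/2)*(r + 5/2)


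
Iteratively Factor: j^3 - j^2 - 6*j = (j)*(j^2 - j - 6) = j*(j - 3)*(j + 2)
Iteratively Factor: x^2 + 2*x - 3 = (x - 1)*(x + 3)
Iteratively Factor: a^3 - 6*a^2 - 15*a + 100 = (a - 5)*(a^2 - a - 20) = (a - 5)*(a + 4)*(a - 5)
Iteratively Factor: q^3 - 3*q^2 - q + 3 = (q + 1)*(q^2 - 4*q + 3) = (q - 3)*(q + 1)*(q - 1)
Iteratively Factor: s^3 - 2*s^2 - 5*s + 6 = (s + 2)*(s^2 - 4*s + 3) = (s - 3)*(s + 2)*(s - 1)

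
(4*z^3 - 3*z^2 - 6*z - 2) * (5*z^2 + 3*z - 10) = 20*z^5 - 3*z^4 - 79*z^3 + 2*z^2 + 54*z + 20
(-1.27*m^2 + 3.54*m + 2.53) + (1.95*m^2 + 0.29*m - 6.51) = 0.68*m^2 + 3.83*m - 3.98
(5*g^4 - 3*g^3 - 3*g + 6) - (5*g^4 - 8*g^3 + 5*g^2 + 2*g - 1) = 5*g^3 - 5*g^2 - 5*g + 7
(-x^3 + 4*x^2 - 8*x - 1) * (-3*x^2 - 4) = 3*x^5 - 12*x^4 + 28*x^3 - 13*x^2 + 32*x + 4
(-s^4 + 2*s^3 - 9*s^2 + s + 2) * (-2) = 2*s^4 - 4*s^3 + 18*s^2 - 2*s - 4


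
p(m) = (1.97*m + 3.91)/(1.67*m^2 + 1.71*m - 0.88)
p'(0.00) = -10.87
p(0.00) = -4.44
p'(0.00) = -10.87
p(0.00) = -4.44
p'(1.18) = -2.37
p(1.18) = 1.80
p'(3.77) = -0.12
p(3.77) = 0.39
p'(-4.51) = -0.03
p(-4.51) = -0.20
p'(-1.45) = 156.46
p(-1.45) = 6.95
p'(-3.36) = -0.01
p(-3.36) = -0.22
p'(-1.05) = 2.39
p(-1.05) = -2.21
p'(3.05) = -0.20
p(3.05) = 0.50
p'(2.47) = -0.33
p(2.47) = 0.65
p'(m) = (-3.34*m - 1.71)*(1.97*m + 3.91)/(1.67*m^2 + 1.71*m - 0.88)^2 + 1.97/(1.67*m^2 + 1.71*m - 0.88) = (3.2899*m^2 + 3.3687*m - (1.97*m + 3.91)*(3.34*m + 1.71) - 1.7336)/(1.67*m^2 + 1.71*m - 0.88)^2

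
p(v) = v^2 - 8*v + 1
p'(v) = 2*v - 8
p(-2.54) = 27.77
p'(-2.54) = -13.08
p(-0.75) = 7.56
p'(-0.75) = -9.50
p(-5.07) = 67.26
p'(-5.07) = -18.14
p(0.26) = -1.01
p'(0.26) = -7.48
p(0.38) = -1.90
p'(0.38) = -7.24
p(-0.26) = 3.15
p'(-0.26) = -8.52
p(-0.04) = 1.32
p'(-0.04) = -8.08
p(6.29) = -9.76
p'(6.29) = 4.58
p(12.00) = 49.00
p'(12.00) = 16.00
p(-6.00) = 85.00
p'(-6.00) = -20.00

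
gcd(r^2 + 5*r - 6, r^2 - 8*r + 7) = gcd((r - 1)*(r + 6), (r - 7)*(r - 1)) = r - 1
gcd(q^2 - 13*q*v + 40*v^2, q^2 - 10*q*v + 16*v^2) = q - 8*v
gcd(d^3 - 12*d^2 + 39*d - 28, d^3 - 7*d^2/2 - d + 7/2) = d - 1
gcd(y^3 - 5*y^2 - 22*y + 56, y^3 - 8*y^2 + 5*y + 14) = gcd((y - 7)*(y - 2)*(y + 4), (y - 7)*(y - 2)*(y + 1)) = y^2 - 9*y + 14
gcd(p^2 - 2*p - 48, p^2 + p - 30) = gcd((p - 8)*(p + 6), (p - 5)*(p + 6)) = p + 6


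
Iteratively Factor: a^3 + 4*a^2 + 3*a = (a + 1)*(a^2 + 3*a) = a*(a + 1)*(a + 3)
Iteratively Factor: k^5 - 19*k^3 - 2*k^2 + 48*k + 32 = (k - 4)*(k^4 + 4*k^3 - 3*k^2 - 14*k - 8) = (k - 4)*(k + 4)*(k^3 - 3*k - 2) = (k - 4)*(k + 1)*(k + 4)*(k^2 - k - 2) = (k - 4)*(k + 1)^2*(k + 4)*(k - 2)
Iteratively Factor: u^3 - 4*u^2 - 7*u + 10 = (u - 5)*(u^2 + u - 2) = (u - 5)*(u + 2)*(u - 1)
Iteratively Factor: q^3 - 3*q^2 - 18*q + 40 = (q + 4)*(q^2 - 7*q + 10) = (q - 5)*(q + 4)*(q - 2)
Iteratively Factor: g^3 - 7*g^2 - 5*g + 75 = (g + 3)*(g^2 - 10*g + 25) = (g - 5)*(g + 3)*(g - 5)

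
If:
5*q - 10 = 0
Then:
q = 2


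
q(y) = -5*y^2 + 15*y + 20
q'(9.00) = -75.00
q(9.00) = -250.00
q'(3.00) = -15.00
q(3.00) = 20.00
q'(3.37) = -18.70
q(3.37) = 13.77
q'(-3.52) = 50.20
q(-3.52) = -94.75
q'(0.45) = 10.50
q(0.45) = 25.74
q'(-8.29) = 97.90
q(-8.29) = -447.97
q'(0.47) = 10.30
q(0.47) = 25.95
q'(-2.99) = 44.90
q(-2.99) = -69.55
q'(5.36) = -38.60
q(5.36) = -43.25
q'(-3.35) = 48.50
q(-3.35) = -86.36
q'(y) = 15 - 10*y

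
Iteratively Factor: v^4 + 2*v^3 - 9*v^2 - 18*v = (v - 3)*(v^3 + 5*v^2 + 6*v) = (v - 3)*(v + 2)*(v^2 + 3*v) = v*(v - 3)*(v + 2)*(v + 3)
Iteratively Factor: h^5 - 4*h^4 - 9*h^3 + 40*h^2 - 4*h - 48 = (h + 3)*(h^4 - 7*h^3 + 12*h^2 + 4*h - 16) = (h - 2)*(h + 3)*(h^3 - 5*h^2 + 2*h + 8) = (h - 2)*(h + 1)*(h + 3)*(h^2 - 6*h + 8) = (h - 4)*(h - 2)*(h + 1)*(h + 3)*(h - 2)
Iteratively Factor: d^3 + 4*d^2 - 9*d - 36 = (d - 3)*(d^2 + 7*d + 12) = (d - 3)*(d + 4)*(d + 3)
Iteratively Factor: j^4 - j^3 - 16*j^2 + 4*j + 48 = (j - 4)*(j^3 + 3*j^2 - 4*j - 12) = (j - 4)*(j - 2)*(j^2 + 5*j + 6) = (j - 4)*(j - 2)*(j + 2)*(j + 3)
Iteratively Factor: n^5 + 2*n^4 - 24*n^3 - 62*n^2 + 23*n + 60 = (n - 1)*(n^4 + 3*n^3 - 21*n^2 - 83*n - 60) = (n - 5)*(n - 1)*(n^3 + 8*n^2 + 19*n + 12) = (n - 5)*(n - 1)*(n + 1)*(n^2 + 7*n + 12) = (n - 5)*(n - 1)*(n + 1)*(n + 3)*(n + 4)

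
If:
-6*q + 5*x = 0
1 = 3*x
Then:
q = 5/18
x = 1/3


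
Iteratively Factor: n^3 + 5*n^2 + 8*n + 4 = (n + 1)*(n^2 + 4*n + 4) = (n + 1)*(n + 2)*(n + 2)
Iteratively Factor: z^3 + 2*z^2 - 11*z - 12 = (z + 1)*(z^2 + z - 12) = (z - 3)*(z + 1)*(z + 4)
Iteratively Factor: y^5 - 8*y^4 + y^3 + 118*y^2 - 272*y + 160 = (y + 4)*(y^4 - 12*y^3 + 49*y^2 - 78*y + 40) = (y - 2)*(y + 4)*(y^3 - 10*y^2 + 29*y - 20) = (y - 4)*(y - 2)*(y + 4)*(y^2 - 6*y + 5) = (y - 4)*(y - 2)*(y - 1)*(y + 4)*(y - 5)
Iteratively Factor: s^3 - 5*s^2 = (s)*(s^2 - 5*s) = s^2*(s - 5)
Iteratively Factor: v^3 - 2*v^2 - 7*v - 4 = (v + 1)*(v^2 - 3*v - 4) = (v + 1)^2*(v - 4)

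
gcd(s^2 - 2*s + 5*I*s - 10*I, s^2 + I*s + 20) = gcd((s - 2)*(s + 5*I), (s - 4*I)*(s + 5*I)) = s + 5*I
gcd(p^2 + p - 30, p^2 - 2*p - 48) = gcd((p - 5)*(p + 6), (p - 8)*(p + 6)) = p + 6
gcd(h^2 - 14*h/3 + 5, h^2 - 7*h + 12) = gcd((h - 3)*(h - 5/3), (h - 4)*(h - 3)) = h - 3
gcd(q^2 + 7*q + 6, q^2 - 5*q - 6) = q + 1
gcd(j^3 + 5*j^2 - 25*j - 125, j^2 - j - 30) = j + 5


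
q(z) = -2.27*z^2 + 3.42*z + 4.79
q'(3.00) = -10.20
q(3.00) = -5.38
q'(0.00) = 3.42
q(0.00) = 4.79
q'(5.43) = -21.23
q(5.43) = -43.57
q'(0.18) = 2.60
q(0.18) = 5.33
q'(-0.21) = 4.37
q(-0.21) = 3.97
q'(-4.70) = 24.76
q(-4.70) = -61.43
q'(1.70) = -4.30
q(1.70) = 4.04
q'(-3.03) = 17.18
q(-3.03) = -26.41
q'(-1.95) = 12.27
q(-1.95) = -10.51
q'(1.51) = -3.44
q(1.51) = 4.78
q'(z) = 3.42 - 4.54*z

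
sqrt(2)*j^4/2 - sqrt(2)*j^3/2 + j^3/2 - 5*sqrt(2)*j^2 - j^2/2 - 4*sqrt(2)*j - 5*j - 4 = (j - 4)*(j + 1)*(j + sqrt(2)/2)*(sqrt(2)*j/2 + sqrt(2))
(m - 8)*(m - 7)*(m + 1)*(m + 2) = m^4 - 12*m^3 + 13*m^2 + 138*m + 112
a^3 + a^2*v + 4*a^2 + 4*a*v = a*(a + 4)*(a + v)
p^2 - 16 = (p - 4)*(p + 4)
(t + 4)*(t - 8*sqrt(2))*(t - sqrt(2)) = t^3 - 9*sqrt(2)*t^2 + 4*t^2 - 36*sqrt(2)*t + 16*t + 64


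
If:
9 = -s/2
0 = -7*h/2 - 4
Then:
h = -8/7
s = -18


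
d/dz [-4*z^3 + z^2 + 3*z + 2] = -12*z^2 + 2*z + 3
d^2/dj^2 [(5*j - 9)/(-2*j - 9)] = 252/(2*j + 9)^3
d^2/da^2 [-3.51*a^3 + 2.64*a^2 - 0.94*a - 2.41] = 5.28 - 21.06*a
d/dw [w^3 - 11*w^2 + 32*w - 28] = 3*w^2 - 22*w + 32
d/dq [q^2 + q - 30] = 2*q + 1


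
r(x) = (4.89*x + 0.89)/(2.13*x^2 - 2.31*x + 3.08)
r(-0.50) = -0.33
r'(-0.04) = 1.71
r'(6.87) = -0.07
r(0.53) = 1.42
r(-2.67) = -0.50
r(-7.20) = -0.26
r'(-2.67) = -0.08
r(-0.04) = 0.22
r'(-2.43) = -0.08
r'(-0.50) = 0.72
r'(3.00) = -0.37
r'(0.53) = 2.02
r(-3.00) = -0.47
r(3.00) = 1.02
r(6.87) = 0.39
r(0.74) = 1.78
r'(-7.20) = -0.03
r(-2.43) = -0.52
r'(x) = (2.31 - 4.26*x)*(4.89*x + 0.89)/(2.13*x^2 - 2.31*x + 3.08)^2 + 4.89/(2.13*x^2 - 2.31*x + 3.08)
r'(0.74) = 1.34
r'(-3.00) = -0.08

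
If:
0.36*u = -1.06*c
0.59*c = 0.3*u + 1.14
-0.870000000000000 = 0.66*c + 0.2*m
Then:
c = 0.77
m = -6.90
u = -2.28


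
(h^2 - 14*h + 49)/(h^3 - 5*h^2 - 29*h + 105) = (h - 7)/(h^2 + 2*h - 15)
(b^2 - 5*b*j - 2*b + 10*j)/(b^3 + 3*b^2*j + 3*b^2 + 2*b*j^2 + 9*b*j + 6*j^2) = (b^2 - 5*b*j - 2*b + 10*j)/(b^3 + 3*b^2*j + 3*b^2 + 2*b*j^2 + 9*b*j + 6*j^2)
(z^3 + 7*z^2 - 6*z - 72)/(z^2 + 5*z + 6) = (z^3 + 7*z^2 - 6*z - 72)/(z^2 + 5*z + 6)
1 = 1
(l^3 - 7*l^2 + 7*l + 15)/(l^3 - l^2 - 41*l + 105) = (l + 1)/(l + 7)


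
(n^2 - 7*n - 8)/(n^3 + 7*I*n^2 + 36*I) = (n^2 - 7*n - 8)/(n^3 + 7*I*n^2 + 36*I)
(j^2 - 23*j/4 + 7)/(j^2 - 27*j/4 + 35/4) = (j - 4)/(j - 5)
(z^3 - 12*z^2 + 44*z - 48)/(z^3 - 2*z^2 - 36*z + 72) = (z - 4)/(z + 6)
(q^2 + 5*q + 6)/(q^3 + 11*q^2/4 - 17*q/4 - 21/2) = 4*(q + 2)/(4*q^2 - q - 14)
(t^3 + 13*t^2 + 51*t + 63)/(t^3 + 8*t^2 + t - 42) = (t + 3)/(t - 2)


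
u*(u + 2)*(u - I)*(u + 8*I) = u^4 + 2*u^3 + 7*I*u^3 + 8*u^2 + 14*I*u^2 + 16*u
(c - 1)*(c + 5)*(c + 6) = c^3 + 10*c^2 + 19*c - 30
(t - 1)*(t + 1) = t^2 - 1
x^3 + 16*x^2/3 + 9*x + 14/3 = (x + 1)*(x + 2)*(x + 7/3)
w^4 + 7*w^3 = w^3*(w + 7)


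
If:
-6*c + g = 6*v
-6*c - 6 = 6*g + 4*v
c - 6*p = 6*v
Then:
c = -20*v/21 - 1/7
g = 2*v/7 - 6/7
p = -73*v/63 - 1/42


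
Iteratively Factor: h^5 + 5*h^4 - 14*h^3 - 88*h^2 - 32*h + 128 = (h - 1)*(h^4 + 6*h^3 - 8*h^2 - 96*h - 128) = (h - 1)*(h + 4)*(h^3 + 2*h^2 - 16*h - 32) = (h - 1)*(h + 4)^2*(h^2 - 2*h - 8) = (h - 1)*(h + 2)*(h + 4)^2*(h - 4)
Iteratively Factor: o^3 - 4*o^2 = (o)*(o^2 - 4*o) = o^2*(o - 4)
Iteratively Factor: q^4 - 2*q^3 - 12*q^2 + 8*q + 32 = (q - 2)*(q^3 - 12*q - 16) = (q - 4)*(q - 2)*(q^2 + 4*q + 4) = (q - 4)*(q - 2)*(q + 2)*(q + 2)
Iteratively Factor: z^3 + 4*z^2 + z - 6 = (z + 3)*(z^2 + z - 2) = (z + 2)*(z + 3)*(z - 1)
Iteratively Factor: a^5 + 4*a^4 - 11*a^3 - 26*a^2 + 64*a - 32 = (a - 1)*(a^4 + 5*a^3 - 6*a^2 - 32*a + 32) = (a - 1)^2*(a^3 + 6*a^2 - 32) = (a - 1)^2*(a + 4)*(a^2 + 2*a - 8) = (a - 2)*(a - 1)^2*(a + 4)*(a + 4)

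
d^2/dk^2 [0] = 0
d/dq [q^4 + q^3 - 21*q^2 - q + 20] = 4*q^3 + 3*q^2 - 42*q - 1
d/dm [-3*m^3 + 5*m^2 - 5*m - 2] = -9*m^2 + 10*m - 5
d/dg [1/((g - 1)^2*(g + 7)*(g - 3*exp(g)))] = ((g - 1)*(g + 7)*(3*exp(g) - 1) - (g - 1)*(g - 3*exp(g)) - 2*(g + 7)*(g - 3*exp(g)))/((g - 1)^3*(g + 7)^2*(g - 3*exp(g))^2)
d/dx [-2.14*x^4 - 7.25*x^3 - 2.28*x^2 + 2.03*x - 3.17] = -8.56*x^3 - 21.75*x^2 - 4.56*x + 2.03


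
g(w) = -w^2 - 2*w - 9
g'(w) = -2*w - 2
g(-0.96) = -8.00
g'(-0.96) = -0.08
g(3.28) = -26.32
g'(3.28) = -8.56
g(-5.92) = -32.21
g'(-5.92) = 9.84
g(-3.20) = -12.84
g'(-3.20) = 4.40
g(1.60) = -14.76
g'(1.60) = -5.20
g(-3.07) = -12.28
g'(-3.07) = 4.14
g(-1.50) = -8.25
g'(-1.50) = 1.00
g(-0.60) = -8.16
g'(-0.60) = -0.80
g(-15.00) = -204.00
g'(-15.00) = 28.00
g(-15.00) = -204.00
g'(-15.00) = 28.00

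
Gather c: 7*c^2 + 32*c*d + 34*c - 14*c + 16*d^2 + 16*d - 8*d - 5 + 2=7*c^2 + c*(32*d + 20) + 16*d^2 + 8*d - 3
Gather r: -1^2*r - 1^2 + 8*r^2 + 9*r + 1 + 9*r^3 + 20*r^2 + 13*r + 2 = 9*r^3 + 28*r^2 + 21*r + 2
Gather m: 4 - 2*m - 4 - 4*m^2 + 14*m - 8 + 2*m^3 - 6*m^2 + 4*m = 2*m^3 - 10*m^2 + 16*m - 8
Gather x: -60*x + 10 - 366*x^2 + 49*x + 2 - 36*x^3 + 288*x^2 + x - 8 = -36*x^3 - 78*x^2 - 10*x + 4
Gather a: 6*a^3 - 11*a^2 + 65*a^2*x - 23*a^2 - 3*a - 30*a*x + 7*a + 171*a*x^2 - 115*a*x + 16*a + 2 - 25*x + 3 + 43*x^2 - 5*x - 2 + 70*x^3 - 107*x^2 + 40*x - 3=6*a^3 + a^2*(65*x - 34) + a*(171*x^2 - 145*x + 20) + 70*x^3 - 64*x^2 + 10*x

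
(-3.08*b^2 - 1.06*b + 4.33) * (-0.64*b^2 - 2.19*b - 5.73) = 1.9712*b^4 + 7.4236*b^3 + 17.1986*b^2 - 3.4089*b - 24.8109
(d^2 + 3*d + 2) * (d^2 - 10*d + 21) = d^4 - 7*d^3 - 7*d^2 + 43*d + 42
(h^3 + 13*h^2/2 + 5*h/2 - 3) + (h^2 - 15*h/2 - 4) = h^3 + 15*h^2/2 - 5*h - 7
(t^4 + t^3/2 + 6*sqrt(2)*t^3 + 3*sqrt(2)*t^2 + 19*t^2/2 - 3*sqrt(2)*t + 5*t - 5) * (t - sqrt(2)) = t^5 + t^4/2 + 5*sqrt(2)*t^4 - 5*t^3/2 + 5*sqrt(2)*t^3/2 - 25*sqrt(2)*t^2/2 - t^2 - 5*sqrt(2)*t + t + 5*sqrt(2)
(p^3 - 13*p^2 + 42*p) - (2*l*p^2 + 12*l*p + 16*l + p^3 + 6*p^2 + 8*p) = -2*l*p^2 - 12*l*p - 16*l - 19*p^2 + 34*p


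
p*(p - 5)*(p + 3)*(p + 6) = p^4 + 4*p^3 - 27*p^2 - 90*p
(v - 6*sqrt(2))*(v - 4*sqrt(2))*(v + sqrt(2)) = v^3 - 9*sqrt(2)*v^2 + 28*v + 48*sqrt(2)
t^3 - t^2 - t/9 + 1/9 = (t - 1)*(t - 1/3)*(t + 1/3)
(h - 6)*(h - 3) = h^2 - 9*h + 18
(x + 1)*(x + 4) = x^2 + 5*x + 4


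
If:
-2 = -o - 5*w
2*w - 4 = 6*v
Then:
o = 2 - 5*w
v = w/3 - 2/3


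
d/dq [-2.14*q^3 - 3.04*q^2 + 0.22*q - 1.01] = -6.42*q^2 - 6.08*q + 0.22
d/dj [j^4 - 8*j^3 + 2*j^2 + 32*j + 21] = 4*j^3 - 24*j^2 + 4*j + 32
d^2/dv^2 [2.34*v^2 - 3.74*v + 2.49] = 4.68000000000000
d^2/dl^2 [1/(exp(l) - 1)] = (exp(l) + 1)*exp(l)/(exp(l) - 1)^3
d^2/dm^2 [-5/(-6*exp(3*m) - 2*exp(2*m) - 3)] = 10*(4*(9*exp(m) + 2)^2*exp(2*m) - (27*exp(m) + 4)*(6*exp(3*m) + 2*exp(2*m) + 3))*exp(2*m)/(6*exp(3*m) + 2*exp(2*m) + 3)^3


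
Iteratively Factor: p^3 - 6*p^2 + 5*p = (p)*(p^2 - 6*p + 5) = p*(p - 5)*(p - 1)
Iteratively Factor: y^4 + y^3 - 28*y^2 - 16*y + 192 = (y - 4)*(y^3 + 5*y^2 - 8*y - 48) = (y - 4)*(y - 3)*(y^2 + 8*y + 16) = (y - 4)*(y - 3)*(y + 4)*(y + 4)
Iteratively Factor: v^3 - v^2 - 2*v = (v + 1)*(v^2 - 2*v) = v*(v + 1)*(v - 2)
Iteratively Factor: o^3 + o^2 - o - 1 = (o + 1)*(o^2 - 1) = (o - 1)*(o + 1)*(o + 1)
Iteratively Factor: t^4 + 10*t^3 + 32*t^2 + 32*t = (t + 4)*(t^3 + 6*t^2 + 8*t) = (t + 2)*(t + 4)*(t^2 + 4*t) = (t + 2)*(t + 4)^2*(t)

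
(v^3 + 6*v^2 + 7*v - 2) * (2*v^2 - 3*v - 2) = 2*v^5 + 9*v^4 - 6*v^3 - 37*v^2 - 8*v + 4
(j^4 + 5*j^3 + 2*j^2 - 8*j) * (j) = j^5 + 5*j^4 + 2*j^3 - 8*j^2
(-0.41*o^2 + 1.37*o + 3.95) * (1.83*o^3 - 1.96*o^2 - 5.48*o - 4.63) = -0.7503*o^5 + 3.3107*o^4 + 6.7901*o^3 - 13.3513*o^2 - 27.9891*o - 18.2885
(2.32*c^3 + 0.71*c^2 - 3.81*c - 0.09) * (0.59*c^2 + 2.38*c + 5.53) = 1.3688*c^5 + 5.9405*c^4 + 12.2715*c^3 - 5.1946*c^2 - 21.2835*c - 0.4977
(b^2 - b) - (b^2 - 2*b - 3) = b + 3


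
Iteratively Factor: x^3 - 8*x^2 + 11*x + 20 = (x - 4)*(x^2 - 4*x - 5) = (x - 4)*(x + 1)*(x - 5)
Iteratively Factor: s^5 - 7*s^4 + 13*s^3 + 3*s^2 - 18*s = (s)*(s^4 - 7*s^3 + 13*s^2 + 3*s - 18) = s*(s - 3)*(s^3 - 4*s^2 + s + 6) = s*(s - 3)*(s + 1)*(s^2 - 5*s + 6) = s*(s - 3)^2*(s + 1)*(s - 2)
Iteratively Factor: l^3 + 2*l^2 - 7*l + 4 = (l + 4)*(l^2 - 2*l + 1) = (l - 1)*(l + 4)*(l - 1)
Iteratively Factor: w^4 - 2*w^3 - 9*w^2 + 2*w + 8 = (w - 4)*(w^3 + 2*w^2 - w - 2) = (w - 4)*(w + 2)*(w^2 - 1) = (w - 4)*(w + 1)*(w + 2)*(w - 1)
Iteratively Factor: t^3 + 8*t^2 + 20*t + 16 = (t + 2)*(t^2 + 6*t + 8) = (t + 2)^2*(t + 4)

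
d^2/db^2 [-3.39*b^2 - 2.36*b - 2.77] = -6.78000000000000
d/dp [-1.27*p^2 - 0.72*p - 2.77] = -2.54*p - 0.72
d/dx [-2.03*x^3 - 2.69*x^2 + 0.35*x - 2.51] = -6.09*x^2 - 5.38*x + 0.35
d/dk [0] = 0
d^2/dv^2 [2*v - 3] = 0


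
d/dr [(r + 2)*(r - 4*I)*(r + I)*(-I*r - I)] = -4*I*r^3 - 9*r^2*(1 + I) - 6*r*(3 + 2*I) - 6 - 12*I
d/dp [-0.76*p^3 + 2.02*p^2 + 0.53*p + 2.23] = -2.28*p^2 + 4.04*p + 0.53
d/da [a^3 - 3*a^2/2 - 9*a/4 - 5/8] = 3*a^2 - 3*a - 9/4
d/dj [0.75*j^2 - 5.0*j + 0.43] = 1.5*j - 5.0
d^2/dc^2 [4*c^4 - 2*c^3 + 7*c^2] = 48*c^2 - 12*c + 14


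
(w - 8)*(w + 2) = w^2 - 6*w - 16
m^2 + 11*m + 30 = (m + 5)*(m + 6)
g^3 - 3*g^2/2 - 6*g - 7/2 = (g - 7/2)*(g + 1)^2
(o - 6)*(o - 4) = o^2 - 10*o + 24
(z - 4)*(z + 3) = z^2 - z - 12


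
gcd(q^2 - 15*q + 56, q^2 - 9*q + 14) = q - 7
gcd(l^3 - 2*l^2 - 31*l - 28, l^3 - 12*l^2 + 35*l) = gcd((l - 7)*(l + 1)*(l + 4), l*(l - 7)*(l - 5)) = l - 7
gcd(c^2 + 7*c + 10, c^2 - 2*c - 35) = c + 5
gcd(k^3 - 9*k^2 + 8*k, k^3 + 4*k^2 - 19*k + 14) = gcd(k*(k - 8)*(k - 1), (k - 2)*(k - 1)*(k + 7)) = k - 1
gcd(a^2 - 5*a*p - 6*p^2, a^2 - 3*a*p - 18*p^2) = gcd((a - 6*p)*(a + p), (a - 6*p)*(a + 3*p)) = -a + 6*p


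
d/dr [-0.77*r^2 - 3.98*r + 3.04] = -1.54*r - 3.98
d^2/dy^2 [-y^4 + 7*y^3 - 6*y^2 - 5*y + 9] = -12*y^2 + 42*y - 12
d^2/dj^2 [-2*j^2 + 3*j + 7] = -4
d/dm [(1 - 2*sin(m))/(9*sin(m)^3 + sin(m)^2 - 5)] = (36*sin(m)^3 - 25*sin(m)^2 - 2*sin(m) + 10)*cos(m)/(9*sin(m)^3 + sin(m)^2 - 5)^2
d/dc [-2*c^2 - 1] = -4*c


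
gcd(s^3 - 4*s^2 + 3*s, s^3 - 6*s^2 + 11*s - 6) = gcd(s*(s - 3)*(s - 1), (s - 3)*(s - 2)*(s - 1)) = s^2 - 4*s + 3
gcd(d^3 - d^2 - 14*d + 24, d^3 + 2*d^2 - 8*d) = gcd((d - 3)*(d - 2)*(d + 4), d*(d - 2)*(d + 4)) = d^2 + 2*d - 8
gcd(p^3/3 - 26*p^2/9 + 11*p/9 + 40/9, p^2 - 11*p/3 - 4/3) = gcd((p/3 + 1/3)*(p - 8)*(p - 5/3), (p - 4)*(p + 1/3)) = 1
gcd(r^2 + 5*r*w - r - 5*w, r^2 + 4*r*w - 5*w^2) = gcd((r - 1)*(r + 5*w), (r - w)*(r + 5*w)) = r + 5*w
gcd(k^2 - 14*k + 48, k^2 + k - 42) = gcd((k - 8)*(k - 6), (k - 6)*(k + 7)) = k - 6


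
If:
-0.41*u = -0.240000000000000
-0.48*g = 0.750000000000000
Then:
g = -1.56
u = 0.59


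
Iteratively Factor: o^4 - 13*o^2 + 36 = (o + 2)*(o^3 - 2*o^2 - 9*o + 18) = (o + 2)*(o + 3)*(o^2 - 5*o + 6) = (o - 2)*(o + 2)*(o + 3)*(o - 3)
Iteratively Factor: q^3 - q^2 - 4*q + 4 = (q - 2)*(q^2 + q - 2) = (q - 2)*(q - 1)*(q + 2)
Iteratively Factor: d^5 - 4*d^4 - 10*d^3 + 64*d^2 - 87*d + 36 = (d - 1)*(d^4 - 3*d^3 - 13*d^2 + 51*d - 36) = (d - 3)*(d - 1)*(d^3 - 13*d + 12) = (d - 3)*(d - 1)*(d + 4)*(d^2 - 4*d + 3) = (d - 3)*(d - 1)^2*(d + 4)*(d - 3)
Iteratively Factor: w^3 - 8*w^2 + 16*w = (w)*(w^2 - 8*w + 16) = w*(w - 4)*(w - 4)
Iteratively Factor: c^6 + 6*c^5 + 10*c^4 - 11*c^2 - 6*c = (c + 1)*(c^5 + 5*c^4 + 5*c^3 - 5*c^2 - 6*c) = (c + 1)^2*(c^4 + 4*c^3 + c^2 - 6*c) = (c - 1)*(c + 1)^2*(c^3 + 5*c^2 + 6*c) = (c - 1)*(c + 1)^2*(c + 2)*(c^2 + 3*c) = c*(c - 1)*(c + 1)^2*(c + 2)*(c + 3)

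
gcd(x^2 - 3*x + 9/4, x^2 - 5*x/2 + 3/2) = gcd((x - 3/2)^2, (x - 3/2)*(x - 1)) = x - 3/2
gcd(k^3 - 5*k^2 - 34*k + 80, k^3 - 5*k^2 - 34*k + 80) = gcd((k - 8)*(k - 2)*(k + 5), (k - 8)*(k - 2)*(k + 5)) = k^3 - 5*k^2 - 34*k + 80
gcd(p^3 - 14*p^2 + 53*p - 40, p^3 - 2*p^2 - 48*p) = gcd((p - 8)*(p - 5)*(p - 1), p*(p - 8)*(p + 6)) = p - 8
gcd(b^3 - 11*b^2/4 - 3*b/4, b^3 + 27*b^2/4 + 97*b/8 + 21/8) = b + 1/4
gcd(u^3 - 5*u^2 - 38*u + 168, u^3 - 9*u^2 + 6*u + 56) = u^2 - 11*u + 28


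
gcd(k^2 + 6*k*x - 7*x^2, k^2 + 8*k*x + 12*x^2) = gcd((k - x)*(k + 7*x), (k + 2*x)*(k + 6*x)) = 1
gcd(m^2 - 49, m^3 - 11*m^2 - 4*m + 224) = m - 7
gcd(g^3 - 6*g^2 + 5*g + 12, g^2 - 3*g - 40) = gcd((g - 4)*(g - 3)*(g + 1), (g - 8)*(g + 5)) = 1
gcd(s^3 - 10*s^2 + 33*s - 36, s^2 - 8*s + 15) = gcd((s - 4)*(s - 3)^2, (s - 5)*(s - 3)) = s - 3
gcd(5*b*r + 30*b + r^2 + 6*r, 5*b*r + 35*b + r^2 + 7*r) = 5*b + r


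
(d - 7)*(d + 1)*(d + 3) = d^3 - 3*d^2 - 25*d - 21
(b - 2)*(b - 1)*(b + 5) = b^3 + 2*b^2 - 13*b + 10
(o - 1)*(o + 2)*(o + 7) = o^3 + 8*o^2 + 5*o - 14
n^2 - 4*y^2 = (n - 2*y)*(n + 2*y)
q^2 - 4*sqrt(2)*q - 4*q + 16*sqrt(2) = (q - 4)*(q - 4*sqrt(2))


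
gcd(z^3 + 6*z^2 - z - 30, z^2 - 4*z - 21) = z + 3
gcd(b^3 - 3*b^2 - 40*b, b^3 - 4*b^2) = b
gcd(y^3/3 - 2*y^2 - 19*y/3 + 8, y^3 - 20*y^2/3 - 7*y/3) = 1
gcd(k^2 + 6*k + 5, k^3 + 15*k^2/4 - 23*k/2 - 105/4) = k + 5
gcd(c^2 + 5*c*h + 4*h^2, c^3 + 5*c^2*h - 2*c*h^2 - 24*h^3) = c + 4*h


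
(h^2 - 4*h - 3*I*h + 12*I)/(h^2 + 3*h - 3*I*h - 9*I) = (h - 4)/(h + 3)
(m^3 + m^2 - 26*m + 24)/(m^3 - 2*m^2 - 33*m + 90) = (m^2 - 5*m + 4)/(m^2 - 8*m + 15)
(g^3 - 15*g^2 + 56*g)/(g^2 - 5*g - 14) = g*(g - 8)/(g + 2)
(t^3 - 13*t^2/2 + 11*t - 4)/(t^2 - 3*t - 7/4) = 2*(-2*t^3 + 13*t^2 - 22*t + 8)/(-4*t^2 + 12*t + 7)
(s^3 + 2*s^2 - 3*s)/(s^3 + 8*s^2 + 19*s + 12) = s*(s - 1)/(s^2 + 5*s + 4)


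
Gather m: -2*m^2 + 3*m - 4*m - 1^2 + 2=-2*m^2 - m + 1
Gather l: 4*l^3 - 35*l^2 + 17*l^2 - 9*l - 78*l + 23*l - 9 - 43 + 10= 4*l^3 - 18*l^2 - 64*l - 42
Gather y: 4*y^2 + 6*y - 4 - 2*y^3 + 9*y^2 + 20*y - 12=-2*y^3 + 13*y^2 + 26*y - 16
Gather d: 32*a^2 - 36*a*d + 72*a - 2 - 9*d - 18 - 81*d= 32*a^2 + 72*a + d*(-36*a - 90) - 20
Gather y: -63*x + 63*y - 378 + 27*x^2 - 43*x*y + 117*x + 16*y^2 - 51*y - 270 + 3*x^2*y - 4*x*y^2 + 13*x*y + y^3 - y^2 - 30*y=27*x^2 + 54*x + y^3 + y^2*(15 - 4*x) + y*(3*x^2 - 30*x - 18) - 648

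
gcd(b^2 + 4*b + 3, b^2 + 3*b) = b + 3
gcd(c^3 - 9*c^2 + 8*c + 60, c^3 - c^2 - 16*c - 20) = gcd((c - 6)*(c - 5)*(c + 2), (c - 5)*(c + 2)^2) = c^2 - 3*c - 10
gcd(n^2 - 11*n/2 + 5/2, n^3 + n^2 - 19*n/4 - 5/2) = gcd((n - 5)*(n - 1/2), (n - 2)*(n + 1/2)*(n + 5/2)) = 1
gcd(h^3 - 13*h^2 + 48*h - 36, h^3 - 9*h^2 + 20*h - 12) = h^2 - 7*h + 6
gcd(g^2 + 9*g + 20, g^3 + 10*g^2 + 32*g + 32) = g + 4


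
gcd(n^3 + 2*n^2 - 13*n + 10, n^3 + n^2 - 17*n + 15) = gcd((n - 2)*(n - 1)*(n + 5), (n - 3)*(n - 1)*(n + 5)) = n^2 + 4*n - 5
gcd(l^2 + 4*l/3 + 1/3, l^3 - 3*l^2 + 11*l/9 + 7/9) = l + 1/3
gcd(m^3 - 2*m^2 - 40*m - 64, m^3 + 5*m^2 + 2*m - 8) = m^2 + 6*m + 8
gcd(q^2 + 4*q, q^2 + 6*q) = q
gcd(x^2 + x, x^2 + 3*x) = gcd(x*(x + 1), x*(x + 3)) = x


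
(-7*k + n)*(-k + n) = 7*k^2 - 8*k*n + n^2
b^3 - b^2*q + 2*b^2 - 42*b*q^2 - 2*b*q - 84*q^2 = (b + 2)*(b - 7*q)*(b + 6*q)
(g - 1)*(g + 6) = g^2 + 5*g - 6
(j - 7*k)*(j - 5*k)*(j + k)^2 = j^4 - 10*j^3*k + 12*j^2*k^2 + 58*j*k^3 + 35*k^4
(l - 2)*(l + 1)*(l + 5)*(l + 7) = l^4 + 11*l^3 + 21*l^2 - 59*l - 70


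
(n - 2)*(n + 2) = n^2 - 4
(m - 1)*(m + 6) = m^2 + 5*m - 6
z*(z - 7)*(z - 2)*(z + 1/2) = z^4 - 17*z^3/2 + 19*z^2/2 + 7*z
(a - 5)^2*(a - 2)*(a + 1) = a^4 - 11*a^3 + 33*a^2 - 5*a - 50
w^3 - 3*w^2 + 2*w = w*(w - 2)*(w - 1)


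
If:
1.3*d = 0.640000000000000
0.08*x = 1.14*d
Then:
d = 0.49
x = 7.02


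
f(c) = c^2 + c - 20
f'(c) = 2*c + 1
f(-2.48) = -16.33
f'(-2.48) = -3.96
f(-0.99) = -20.01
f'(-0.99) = -0.98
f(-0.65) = -20.23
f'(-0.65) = -0.30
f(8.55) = 61.65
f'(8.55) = 18.10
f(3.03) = -7.79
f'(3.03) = 7.06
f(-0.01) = -20.01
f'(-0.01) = 0.98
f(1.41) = -16.60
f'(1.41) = 3.82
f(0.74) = -18.71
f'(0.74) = 2.48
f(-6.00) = 10.00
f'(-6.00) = -11.00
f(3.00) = -8.00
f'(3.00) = 7.00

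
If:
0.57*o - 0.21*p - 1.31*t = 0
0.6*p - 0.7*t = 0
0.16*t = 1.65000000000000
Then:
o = 28.13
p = 12.03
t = 10.31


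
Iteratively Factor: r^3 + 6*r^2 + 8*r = (r + 2)*(r^2 + 4*r) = r*(r + 2)*(r + 4)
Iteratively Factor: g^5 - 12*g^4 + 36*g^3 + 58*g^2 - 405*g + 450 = (g - 2)*(g^4 - 10*g^3 + 16*g^2 + 90*g - 225) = (g - 5)*(g - 2)*(g^3 - 5*g^2 - 9*g + 45) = (g - 5)*(g - 2)*(g + 3)*(g^2 - 8*g + 15) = (g - 5)^2*(g - 2)*(g + 3)*(g - 3)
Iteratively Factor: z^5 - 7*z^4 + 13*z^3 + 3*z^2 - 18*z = (z)*(z^4 - 7*z^3 + 13*z^2 + 3*z - 18) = z*(z - 3)*(z^3 - 4*z^2 + z + 6) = z*(z - 3)*(z + 1)*(z^2 - 5*z + 6) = z*(z - 3)^2*(z + 1)*(z - 2)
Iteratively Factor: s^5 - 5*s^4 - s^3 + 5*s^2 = (s)*(s^4 - 5*s^3 - s^2 + 5*s) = s*(s + 1)*(s^3 - 6*s^2 + 5*s) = s*(s - 1)*(s + 1)*(s^2 - 5*s) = s^2*(s - 1)*(s + 1)*(s - 5)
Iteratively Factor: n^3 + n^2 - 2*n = (n)*(n^2 + n - 2) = n*(n + 2)*(n - 1)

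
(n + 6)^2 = n^2 + 12*n + 36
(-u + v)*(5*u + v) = -5*u^2 + 4*u*v + v^2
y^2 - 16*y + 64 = (y - 8)^2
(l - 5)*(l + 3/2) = l^2 - 7*l/2 - 15/2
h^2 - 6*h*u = h*(h - 6*u)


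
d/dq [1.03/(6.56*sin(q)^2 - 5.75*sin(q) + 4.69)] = (5.9225 - 13.5136*sin(q))*cos(q)/(6.56*sin(q)^2 - 5.75*sin(q) + 4.69)^2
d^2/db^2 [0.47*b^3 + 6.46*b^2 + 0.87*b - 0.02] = 2.82*b + 12.92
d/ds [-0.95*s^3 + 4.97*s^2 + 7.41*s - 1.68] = -2.85*s^2 + 9.94*s + 7.41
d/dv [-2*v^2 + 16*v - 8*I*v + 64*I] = -4*v + 16 - 8*I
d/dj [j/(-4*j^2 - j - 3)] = (-4*j^2 + j*(8*j + 1) - j - 3)/(4*j^2 + j + 3)^2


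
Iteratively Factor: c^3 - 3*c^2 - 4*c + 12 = (c - 2)*(c^2 - c - 6) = (c - 2)*(c + 2)*(c - 3)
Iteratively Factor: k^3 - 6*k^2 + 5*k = (k - 1)*(k^2 - 5*k) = k*(k - 1)*(k - 5)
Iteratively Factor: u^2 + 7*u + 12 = (u + 4)*(u + 3)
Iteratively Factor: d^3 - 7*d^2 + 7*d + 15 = (d + 1)*(d^2 - 8*d + 15) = (d - 5)*(d + 1)*(d - 3)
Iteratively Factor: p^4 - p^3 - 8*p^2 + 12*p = (p + 3)*(p^3 - 4*p^2 + 4*p) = (p - 2)*(p + 3)*(p^2 - 2*p) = p*(p - 2)*(p + 3)*(p - 2)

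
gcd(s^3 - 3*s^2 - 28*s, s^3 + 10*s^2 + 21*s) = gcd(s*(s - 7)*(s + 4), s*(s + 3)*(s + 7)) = s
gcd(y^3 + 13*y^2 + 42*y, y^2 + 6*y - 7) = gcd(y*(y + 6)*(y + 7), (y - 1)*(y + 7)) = y + 7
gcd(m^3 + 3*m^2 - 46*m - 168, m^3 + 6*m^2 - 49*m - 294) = m^2 - m - 42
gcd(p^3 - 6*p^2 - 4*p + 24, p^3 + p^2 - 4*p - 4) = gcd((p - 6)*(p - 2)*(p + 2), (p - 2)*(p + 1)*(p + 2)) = p^2 - 4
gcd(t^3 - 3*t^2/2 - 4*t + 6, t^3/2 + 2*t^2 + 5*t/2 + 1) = t + 2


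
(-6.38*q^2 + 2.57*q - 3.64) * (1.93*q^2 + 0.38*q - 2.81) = -12.3134*q^4 + 2.5357*q^3 + 11.8792*q^2 - 8.6049*q + 10.2284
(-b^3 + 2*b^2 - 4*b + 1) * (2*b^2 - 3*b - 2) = -2*b^5 + 7*b^4 - 12*b^3 + 10*b^2 + 5*b - 2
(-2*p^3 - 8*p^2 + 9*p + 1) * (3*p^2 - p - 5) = -6*p^5 - 22*p^4 + 45*p^3 + 34*p^2 - 46*p - 5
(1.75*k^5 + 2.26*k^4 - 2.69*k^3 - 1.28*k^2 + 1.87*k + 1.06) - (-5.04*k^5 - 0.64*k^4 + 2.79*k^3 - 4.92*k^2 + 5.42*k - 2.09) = 6.79*k^5 + 2.9*k^4 - 5.48*k^3 + 3.64*k^2 - 3.55*k + 3.15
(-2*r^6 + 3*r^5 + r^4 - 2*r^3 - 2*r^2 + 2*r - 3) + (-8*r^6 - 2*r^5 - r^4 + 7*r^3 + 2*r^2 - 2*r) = -10*r^6 + r^5 + 5*r^3 - 3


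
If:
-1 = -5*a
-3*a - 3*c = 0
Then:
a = 1/5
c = -1/5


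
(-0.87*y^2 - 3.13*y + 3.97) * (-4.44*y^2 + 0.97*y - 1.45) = 3.8628*y^4 + 13.0533*y^3 - 19.4014*y^2 + 8.3894*y - 5.7565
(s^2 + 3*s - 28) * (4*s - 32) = 4*s^3 - 20*s^2 - 208*s + 896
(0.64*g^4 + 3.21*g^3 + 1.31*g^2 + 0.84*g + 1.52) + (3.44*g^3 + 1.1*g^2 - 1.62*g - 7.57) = 0.64*g^4 + 6.65*g^3 + 2.41*g^2 - 0.78*g - 6.05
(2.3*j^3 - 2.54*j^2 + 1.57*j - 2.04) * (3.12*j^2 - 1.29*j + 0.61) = 7.176*j^5 - 10.8918*j^4 + 9.578*j^3 - 9.9395*j^2 + 3.5893*j - 1.2444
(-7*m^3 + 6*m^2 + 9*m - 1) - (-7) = -7*m^3 + 6*m^2 + 9*m + 6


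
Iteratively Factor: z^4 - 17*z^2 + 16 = (z - 4)*(z^3 + 4*z^2 - z - 4) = (z - 4)*(z - 1)*(z^2 + 5*z + 4) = (z - 4)*(z - 1)*(z + 4)*(z + 1)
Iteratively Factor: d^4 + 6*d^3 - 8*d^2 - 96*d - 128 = (d + 2)*(d^3 + 4*d^2 - 16*d - 64) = (d - 4)*(d + 2)*(d^2 + 8*d + 16) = (d - 4)*(d + 2)*(d + 4)*(d + 4)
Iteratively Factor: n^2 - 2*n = (n - 2)*(n)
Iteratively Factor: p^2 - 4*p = (p)*(p - 4)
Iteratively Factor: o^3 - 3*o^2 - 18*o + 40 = (o - 2)*(o^2 - o - 20) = (o - 2)*(o + 4)*(o - 5)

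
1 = 1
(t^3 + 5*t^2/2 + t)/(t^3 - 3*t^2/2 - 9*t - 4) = t/(t - 4)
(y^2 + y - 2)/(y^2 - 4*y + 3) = (y + 2)/(y - 3)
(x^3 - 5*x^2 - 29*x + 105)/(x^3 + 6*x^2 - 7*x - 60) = (x - 7)/(x + 4)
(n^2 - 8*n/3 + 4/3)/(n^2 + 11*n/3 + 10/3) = (3*n^2 - 8*n + 4)/(3*n^2 + 11*n + 10)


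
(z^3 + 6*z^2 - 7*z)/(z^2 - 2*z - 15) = z*(-z^2 - 6*z + 7)/(-z^2 + 2*z + 15)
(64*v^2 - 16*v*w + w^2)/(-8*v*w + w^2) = (-8*v + w)/w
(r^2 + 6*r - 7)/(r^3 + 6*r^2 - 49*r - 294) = (r - 1)/(r^2 - r - 42)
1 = 1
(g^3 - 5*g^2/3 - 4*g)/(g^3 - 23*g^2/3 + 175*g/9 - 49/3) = 3*g*(3*g + 4)/(9*g^2 - 42*g + 49)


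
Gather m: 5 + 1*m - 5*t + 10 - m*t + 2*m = m*(3 - t) - 5*t + 15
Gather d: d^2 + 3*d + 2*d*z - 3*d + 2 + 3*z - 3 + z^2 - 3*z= d^2 + 2*d*z + z^2 - 1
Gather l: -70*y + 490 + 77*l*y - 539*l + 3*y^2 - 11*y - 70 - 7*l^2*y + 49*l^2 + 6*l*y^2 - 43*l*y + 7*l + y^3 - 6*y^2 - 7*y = l^2*(49 - 7*y) + l*(6*y^2 + 34*y - 532) + y^3 - 3*y^2 - 88*y + 420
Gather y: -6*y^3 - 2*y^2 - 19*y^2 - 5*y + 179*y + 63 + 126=-6*y^3 - 21*y^2 + 174*y + 189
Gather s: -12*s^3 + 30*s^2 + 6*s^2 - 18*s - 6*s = -12*s^3 + 36*s^2 - 24*s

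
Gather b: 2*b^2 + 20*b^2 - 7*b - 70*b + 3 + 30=22*b^2 - 77*b + 33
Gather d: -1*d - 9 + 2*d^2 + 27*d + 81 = 2*d^2 + 26*d + 72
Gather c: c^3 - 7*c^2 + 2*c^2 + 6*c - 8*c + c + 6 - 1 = c^3 - 5*c^2 - c + 5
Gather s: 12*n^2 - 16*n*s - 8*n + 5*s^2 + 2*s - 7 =12*n^2 - 8*n + 5*s^2 + s*(2 - 16*n) - 7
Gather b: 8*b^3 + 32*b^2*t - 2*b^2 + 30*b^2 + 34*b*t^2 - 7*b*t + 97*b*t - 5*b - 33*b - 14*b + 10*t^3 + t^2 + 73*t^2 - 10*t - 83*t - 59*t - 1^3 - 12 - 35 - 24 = 8*b^3 + b^2*(32*t + 28) + b*(34*t^2 + 90*t - 52) + 10*t^3 + 74*t^2 - 152*t - 72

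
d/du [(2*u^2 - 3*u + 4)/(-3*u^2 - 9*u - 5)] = (-27*u^2 + 4*u + 51)/(9*u^4 + 54*u^3 + 111*u^2 + 90*u + 25)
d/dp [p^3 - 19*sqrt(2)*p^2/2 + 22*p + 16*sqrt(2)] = 3*p^2 - 19*sqrt(2)*p + 22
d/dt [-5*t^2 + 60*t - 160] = 60 - 10*t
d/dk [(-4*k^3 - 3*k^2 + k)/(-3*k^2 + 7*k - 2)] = 2*(6*k^4 - 28*k^3 + 3*k^2 + 6*k - 1)/(9*k^4 - 42*k^3 + 61*k^2 - 28*k + 4)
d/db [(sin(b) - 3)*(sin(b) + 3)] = sin(2*b)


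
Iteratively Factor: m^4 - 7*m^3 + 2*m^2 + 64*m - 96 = (m - 2)*(m^3 - 5*m^2 - 8*m + 48) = (m - 4)*(m - 2)*(m^2 - m - 12) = (m - 4)^2*(m - 2)*(m + 3)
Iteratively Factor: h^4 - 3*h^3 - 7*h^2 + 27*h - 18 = (h - 2)*(h^3 - h^2 - 9*h + 9) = (h - 3)*(h - 2)*(h^2 + 2*h - 3) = (h - 3)*(h - 2)*(h - 1)*(h + 3)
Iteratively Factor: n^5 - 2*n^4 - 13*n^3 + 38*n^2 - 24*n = (n)*(n^4 - 2*n^3 - 13*n^2 + 38*n - 24) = n*(n - 2)*(n^3 - 13*n + 12) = n*(n - 3)*(n - 2)*(n^2 + 3*n - 4) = n*(n - 3)*(n - 2)*(n - 1)*(n + 4)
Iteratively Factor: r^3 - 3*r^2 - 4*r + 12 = (r - 3)*(r^2 - 4) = (r - 3)*(r - 2)*(r + 2)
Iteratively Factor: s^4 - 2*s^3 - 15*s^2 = (s)*(s^3 - 2*s^2 - 15*s) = s*(s - 5)*(s^2 + 3*s) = s^2*(s - 5)*(s + 3)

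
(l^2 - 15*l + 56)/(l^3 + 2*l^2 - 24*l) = (l^2 - 15*l + 56)/(l*(l^2 + 2*l - 24))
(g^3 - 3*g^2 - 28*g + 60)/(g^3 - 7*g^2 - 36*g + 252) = (g^2 + 3*g - 10)/(g^2 - g - 42)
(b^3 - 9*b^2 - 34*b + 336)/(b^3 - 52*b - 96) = (b - 7)/(b + 2)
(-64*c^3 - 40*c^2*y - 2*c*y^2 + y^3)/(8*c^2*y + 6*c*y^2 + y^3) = (-8*c + y)/y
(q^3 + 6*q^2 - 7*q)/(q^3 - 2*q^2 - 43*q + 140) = q*(q - 1)/(q^2 - 9*q + 20)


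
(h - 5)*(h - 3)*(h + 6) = h^3 - 2*h^2 - 33*h + 90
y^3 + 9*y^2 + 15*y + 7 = (y + 1)^2*(y + 7)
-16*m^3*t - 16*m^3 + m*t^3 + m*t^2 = (-4*m + t)*(4*m + t)*(m*t + m)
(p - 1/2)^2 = p^2 - p + 1/4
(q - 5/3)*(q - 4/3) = q^2 - 3*q + 20/9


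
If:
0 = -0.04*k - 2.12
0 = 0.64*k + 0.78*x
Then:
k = -53.00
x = 43.49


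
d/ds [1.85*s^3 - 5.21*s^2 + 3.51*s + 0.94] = 5.55*s^2 - 10.42*s + 3.51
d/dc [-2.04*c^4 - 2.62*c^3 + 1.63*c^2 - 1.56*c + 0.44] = -8.16*c^3 - 7.86*c^2 + 3.26*c - 1.56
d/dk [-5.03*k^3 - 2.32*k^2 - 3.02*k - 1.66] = -15.09*k^2 - 4.64*k - 3.02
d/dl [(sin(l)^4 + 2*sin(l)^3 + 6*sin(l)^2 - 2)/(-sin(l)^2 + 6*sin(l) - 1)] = 2*(-sin(l)^5 + 8*sin(l)^4 + 10*sin(l)^3 + 15*sin(l)^2 - 8*sin(l) + 6)*cos(l)/(sin(l)^2 - 6*sin(l) + 1)^2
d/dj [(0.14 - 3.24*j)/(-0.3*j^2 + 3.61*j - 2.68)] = (-0.972*j^2 + 0.0839999999999996*j + 8.1778)/(0.09*j^4 - 2.166*j^3 + 14.6401*j^2 - 19.3496*j + 7.1824)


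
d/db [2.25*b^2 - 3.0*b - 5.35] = 4.5*b - 3.0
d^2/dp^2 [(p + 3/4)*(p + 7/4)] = 2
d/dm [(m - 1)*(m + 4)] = 2*m + 3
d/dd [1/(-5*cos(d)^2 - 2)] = -20*sin(2*d)/(5*cos(2*d) + 9)^2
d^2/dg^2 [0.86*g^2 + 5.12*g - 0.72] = 1.72000000000000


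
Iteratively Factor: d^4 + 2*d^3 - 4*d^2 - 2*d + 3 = (d + 1)*(d^3 + d^2 - 5*d + 3) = (d + 1)*(d + 3)*(d^2 - 2*d + 1) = (d - 1)*(d + 1)*(d + 3)*(d - 1)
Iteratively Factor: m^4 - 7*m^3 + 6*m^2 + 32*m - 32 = (m + 2)*(m^3 - 9*m^2 + 24*m - 16) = (m - 4)*(m + 2)*(m^2 - 5*m + 4) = (m - 4)*(m - 1)*(m + 2)*(m - 4)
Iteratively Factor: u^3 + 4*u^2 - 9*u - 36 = (u + 4)*(u^2 - 9) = (u + 3)*(u + 4)*(u - 3)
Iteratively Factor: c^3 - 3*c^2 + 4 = (c - 2)*(c^2 - c - 2) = (c - 2)^2*(c + 1)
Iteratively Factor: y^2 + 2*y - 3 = (y + 3)*(y - 1)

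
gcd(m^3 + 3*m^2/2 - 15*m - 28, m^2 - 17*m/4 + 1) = m - 4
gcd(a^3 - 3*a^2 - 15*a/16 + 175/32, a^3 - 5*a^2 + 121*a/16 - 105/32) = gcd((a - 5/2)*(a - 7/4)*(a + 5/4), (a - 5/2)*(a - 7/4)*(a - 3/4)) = a^2 - 17*a/4 + 35/8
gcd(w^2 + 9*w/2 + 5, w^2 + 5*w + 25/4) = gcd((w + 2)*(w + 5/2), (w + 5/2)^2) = w + 5/2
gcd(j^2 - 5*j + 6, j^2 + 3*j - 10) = j - 2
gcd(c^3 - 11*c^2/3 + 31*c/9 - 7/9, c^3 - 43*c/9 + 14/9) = c - 1/3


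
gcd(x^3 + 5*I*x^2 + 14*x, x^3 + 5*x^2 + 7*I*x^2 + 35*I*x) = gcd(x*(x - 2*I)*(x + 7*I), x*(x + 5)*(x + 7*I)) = x^2 + 7*I*x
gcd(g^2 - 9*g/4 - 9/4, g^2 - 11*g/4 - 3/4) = g - 3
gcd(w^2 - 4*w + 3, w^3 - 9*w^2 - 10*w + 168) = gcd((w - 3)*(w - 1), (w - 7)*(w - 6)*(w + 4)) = 1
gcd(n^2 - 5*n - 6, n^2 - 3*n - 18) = n - 6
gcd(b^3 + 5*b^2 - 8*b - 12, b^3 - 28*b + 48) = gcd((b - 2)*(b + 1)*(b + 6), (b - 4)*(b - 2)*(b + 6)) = b^2 + 4*b - 12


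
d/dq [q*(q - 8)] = 2*q - 8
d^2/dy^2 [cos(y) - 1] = -cos(y)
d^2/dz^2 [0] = 0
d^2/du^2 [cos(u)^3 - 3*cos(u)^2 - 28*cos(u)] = 109*cos(u)/4 + 6*cos(2*u) - 9*cos(3*u)/4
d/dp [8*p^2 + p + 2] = 16*p + 1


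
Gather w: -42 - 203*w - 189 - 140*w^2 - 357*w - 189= -140*w^2 - 560*w - 420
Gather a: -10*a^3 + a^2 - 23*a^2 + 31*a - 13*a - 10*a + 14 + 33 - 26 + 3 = -10*a^3 - 22*a^2 + 8*a + 24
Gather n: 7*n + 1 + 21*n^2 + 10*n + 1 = 21*n^2 + 17*n + 2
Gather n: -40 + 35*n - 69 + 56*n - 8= 91*n - 117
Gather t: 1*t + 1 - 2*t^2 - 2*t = -2*t^2 - t + 1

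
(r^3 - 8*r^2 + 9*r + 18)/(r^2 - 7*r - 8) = (r^2 - 9*r + 18)/(r - 8)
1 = 1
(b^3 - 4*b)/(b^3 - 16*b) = (b^2 - 4)/(b^2 - 16)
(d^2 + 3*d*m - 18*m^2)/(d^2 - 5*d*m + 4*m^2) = (d^2 + 3*d*m - 18*m^2)/(d^2 - 5*d*m + 4*m^2)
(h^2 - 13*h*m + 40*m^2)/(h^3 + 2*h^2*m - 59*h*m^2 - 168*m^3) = (h - 5*m)/(h^2 + 10*h*m + 21*m^2)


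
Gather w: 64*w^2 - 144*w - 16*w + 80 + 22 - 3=64*w^2 - 160*w + 99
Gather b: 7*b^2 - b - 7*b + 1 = 7*b^2 - 8*b + 1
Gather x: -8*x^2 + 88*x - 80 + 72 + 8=-8*x^2 + 88*x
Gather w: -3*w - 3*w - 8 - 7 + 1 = -6*w - 14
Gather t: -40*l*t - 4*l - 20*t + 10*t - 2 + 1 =-4*l + t*(-40*l - 10) - 1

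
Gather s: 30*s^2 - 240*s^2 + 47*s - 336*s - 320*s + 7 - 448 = -210*s^2 - 609*s - 441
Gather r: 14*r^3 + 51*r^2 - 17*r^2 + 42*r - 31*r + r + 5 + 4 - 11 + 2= 14*r^3 + 34*r^2 + 12*r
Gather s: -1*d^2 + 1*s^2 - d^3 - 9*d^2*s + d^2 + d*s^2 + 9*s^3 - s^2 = -d^3 - 9*d^2*s + d*s^2 + 9*s^3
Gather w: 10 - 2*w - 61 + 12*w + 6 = 10*w - 45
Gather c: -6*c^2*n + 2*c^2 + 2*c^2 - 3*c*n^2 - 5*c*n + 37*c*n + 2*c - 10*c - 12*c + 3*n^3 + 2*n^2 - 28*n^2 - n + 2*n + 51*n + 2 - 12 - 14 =c^2*(4 - 6*n) + c*(-3*n^2 + 32*n - 20) + 3*n^3 - 26*n^2 + 52*n - 24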